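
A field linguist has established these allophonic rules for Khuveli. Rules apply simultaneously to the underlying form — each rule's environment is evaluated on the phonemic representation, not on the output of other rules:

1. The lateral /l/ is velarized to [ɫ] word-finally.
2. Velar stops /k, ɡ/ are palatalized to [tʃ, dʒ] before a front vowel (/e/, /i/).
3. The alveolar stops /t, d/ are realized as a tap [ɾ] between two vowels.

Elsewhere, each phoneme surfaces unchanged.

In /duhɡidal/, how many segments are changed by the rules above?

3

Segments that undergo a rule: /ɡ/ → [dʒ] (rule 2); /d/ → [ɾ] (rule 3); /l/ → [ɫ] (rule 1).
All other segments surface unchanged.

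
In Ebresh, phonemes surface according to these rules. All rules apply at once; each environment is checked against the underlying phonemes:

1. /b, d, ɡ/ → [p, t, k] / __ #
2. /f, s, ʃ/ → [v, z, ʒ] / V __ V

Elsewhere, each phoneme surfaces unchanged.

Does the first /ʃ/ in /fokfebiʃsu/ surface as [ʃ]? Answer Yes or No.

/ʃ/ — between /i/ and /s/; rule 2 does not apply here → [ʃ].
The actual realization is [ʃ], which matches [ʃ].

Yes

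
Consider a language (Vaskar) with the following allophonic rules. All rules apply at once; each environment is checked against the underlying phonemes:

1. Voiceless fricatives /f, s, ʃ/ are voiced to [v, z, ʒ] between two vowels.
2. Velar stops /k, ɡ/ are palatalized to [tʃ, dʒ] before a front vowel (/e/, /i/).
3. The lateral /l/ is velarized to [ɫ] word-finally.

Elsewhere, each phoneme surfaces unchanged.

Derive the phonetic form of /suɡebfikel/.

/s/ — word-initial; rule 1 does not apply here → [s].
/u/ — not in any rule's target class → [u].
/ɡ/ — between /u/ and /e/, before a front vowel — surfaces as [dʒ] (rule 2).
/e/ stays [e].
/b/ (between /e/ and /f/) is unaffected → [b].
/f/ (between /b/ and /i/) is in the target of rule 1 but the environment (between two vowels) is not met → [f].
/i/ stays [i].
/k/ (between /i/ and /e/): before a front vowel, so rule 2 applies → [tʃ].
/e/ (between /k/ and /l/): no rule targets it → [e].
/l/ (word-final) occurs word-finally → [ɫ] by rule 3.

[sudʒebfitʃeɫ]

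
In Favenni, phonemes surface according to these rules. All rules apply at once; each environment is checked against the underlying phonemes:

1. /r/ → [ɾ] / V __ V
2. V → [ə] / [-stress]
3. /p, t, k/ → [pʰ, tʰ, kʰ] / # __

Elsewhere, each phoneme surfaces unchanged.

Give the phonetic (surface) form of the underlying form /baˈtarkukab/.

[bəˈtarkəkəb]

/b/ stays [b].
/a/ — between /b/ and /t/, in an unstressed syllable — surfaces as [ə] (rule 2).
/t/ (between /a/ and /a/) fails the environment for rule 3, so it stays [t].
/a/ (between /t/ and /r/): rule 2 targets it, but not in an unstressed syllable → unchanged [a].
/r/ (between /a/ and /k/) fails the environment for rule 1, so it stays [r].
/k/ (between /r/ and /u/): rule 3 targets it, but not word-initially → unchanged [k].
/u/ — between /k/ and /k/, in an unstressed syllable — surfaces as [ə] (rule 2).
/k/ (between /u/ and /a/): rule 3 targets it, but not word-initially → unchanged [k].
/a/ (between /k/ and /b/): in an unstressed syllable, so rule 2 applies → [ə].
/b/ — not in any rule's target class → [b].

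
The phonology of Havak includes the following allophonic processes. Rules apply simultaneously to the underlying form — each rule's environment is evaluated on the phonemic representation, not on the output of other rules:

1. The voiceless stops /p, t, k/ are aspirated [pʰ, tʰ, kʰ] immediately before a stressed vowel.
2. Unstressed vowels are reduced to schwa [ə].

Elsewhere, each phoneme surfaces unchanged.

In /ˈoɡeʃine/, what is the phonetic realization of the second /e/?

Rule 2 applies to /e/ (word-final: in an unstressed syllable) → [ə].

[ə]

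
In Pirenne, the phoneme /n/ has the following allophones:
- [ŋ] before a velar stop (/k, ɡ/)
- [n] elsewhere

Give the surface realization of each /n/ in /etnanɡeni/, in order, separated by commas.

Occurrence 1 (position 3): no conditioning environment matches → elsewhere allophone [n].
Occurrence 2 (position 5): before a velar stop → [ŋ].
Occurrence 3 (position 8): no conditioning environment matches → elsewhere allophone [n].

[n], [ŋ], [n]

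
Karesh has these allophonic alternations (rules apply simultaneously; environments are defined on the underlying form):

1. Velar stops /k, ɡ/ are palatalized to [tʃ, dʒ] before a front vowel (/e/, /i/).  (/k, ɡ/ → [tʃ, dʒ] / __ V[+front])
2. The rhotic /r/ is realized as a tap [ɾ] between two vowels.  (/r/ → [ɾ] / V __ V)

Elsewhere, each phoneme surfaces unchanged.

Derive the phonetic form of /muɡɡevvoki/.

[muɡdʒevvotʃi]

/ɡ/ (between /u/ and /ɡ/) fails the environment for rule 1, so it stays [ɡ].
/ɡ/ (between /ɡ/ and /e/): before a front vowel, so rule 1 applies → [dʒ].
/k/ (between /o/ and /i/) occurs before a front vowel → [tʃ] by rule 1.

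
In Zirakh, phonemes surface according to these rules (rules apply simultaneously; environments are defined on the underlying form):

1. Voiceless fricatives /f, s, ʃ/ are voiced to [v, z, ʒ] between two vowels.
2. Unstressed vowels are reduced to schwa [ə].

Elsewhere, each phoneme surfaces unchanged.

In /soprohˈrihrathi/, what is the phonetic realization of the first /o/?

/o/ (between /s/ and /p/) occurs in an unstressed syllable → [ə] by rule 2.

[ə]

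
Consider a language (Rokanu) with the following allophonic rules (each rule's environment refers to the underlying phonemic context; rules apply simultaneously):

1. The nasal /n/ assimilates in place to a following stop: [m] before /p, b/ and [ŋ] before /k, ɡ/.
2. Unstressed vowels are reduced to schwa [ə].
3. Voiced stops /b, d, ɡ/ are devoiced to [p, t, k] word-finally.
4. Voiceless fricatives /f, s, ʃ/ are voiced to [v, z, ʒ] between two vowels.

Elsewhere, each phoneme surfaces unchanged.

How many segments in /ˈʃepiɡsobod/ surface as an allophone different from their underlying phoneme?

Segments that undergo a rule: /i/ → [ə] (rule 2); /o/ → [ə] (rule 2); /o/ → [ə] (rule 2); /d/ → [t] (rule 3).
All other segments surface unchanged.

4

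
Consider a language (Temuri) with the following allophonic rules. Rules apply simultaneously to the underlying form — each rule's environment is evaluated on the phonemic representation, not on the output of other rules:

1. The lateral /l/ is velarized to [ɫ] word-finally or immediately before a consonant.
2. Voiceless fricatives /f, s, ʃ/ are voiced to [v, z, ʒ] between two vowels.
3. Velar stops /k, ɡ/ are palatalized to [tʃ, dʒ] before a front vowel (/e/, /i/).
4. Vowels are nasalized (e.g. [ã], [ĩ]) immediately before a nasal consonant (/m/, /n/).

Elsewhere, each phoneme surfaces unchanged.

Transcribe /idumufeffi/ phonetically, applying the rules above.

/i/ (word-initial) fails the environment for rule 4, so it stays [i].
/u/ meets the environment for rule 4 (before a nasal consonant) → [ũ].
/u/ — between /m/ and /f/; rule 4 does not apply here → [u].
Rule 2 applies to /f/ (between /u/ and /e/: between two vowels) → [v].
/e/ — between /f/ and /f/; rule 4 does not apply here → [e].
/f/ (between /e/ and /f/): rule 2 targets it, but not between two vowels → unchanged [f].
/f/ (between /f/ and /i/): rule 2 targets it, but not between two vowels → unchanged [f].
/i/ (word-final): rule 4 targets it, but not before a nasal consonant → unchanged [i].

[idũmuveffi]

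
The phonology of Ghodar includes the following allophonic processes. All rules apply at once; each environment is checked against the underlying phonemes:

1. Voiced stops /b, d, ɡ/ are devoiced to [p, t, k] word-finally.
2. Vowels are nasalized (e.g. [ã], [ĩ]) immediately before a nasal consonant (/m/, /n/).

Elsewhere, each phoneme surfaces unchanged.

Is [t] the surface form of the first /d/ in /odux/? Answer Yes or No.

No

/d/ (between /o/ and /u/) fails the environment for rule 1, so it stays [d].
The actual realization is [d], not [t].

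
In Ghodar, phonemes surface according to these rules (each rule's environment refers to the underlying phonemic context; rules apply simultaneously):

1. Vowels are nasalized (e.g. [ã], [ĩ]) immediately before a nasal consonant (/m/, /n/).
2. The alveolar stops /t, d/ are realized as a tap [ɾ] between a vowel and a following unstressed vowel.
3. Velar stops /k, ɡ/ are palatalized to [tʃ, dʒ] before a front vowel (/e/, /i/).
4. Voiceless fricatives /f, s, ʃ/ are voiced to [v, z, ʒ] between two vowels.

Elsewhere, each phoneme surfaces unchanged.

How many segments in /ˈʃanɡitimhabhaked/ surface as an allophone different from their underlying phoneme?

Segments that undergo a rule: /a/ → [ã] (rule 1); /ɡ/ → [dʒ] (rule 3); /t/ → [ɾ] (rule 2); /i/ → [ĩ] (rule 1); /k/ → [tʃ] (rule 3).
All other segments surface unchanged.

5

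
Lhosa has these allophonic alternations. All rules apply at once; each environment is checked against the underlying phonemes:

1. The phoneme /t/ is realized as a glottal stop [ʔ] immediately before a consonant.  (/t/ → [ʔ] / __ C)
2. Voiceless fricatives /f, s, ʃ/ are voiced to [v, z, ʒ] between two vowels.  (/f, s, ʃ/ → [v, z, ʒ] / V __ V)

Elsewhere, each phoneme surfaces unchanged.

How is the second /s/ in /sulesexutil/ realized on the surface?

[z]

/s/ (between /e/ and /e/) occurs between two vowels → [z] by rule 2.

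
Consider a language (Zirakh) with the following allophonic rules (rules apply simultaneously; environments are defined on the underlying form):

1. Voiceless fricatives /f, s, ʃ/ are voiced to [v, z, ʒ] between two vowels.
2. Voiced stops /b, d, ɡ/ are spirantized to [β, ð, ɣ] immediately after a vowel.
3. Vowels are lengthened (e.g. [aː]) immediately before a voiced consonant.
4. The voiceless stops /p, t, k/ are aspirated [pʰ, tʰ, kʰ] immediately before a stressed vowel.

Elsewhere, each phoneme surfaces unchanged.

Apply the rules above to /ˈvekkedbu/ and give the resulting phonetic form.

[ˈvekkeːðbu]

/e/ (between /v/ and /k/) fails the environment for rule 3, so it stays [e].
/k/ (between /e/ and /k/): rule 4 targets it, but not immediately before a stressed vowel → unchanged [k].
/k/ (between /k/ and /e/): rule 4 targets it, but not immediately before a stressed vowel → unchanged [k].
/e/ — between /k/ and /d/, before a voiced consonant — surfaces as [eː] (rule 3).
/d/ (between /e/ and /b/) occurs immediately after a vowel → [ð] by rule 2.
/b/ — between /d/ and /u/; rule 2 does not apply here → [b].
/u/ — word-final; rule 3 does not apply here → [u].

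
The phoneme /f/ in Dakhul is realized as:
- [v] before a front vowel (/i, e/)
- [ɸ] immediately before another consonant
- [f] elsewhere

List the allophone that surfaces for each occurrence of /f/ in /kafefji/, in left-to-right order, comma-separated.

[v], [ɸ]

Occurrence 1 (position 3): before a front vowel (/i, e/) → [v].
Occurrence 2 (position 5): immediately before another consonant → [ɸ].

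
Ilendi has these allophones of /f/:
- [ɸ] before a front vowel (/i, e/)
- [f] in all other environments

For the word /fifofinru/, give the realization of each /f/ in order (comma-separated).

Occurrence 1 (position 1): before a front vowel (/i, e/) → [ɸ].
Occurrence 2 (position 3): no conditioning environment matches → elsewhere allophone [f].
Occurrence 3 (position 5): before a front vowel (/i, e/) → [ɸ].

[ɸ], [f], [ɸ]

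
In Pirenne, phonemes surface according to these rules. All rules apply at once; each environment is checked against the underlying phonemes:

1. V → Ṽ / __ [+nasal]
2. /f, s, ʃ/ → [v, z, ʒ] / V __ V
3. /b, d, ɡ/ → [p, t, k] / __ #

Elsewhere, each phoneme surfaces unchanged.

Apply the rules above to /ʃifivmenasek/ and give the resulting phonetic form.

[ʃivivmẽnazek]

/ʃ/ (word-initial): rule 2 targets it, but not between two vowels → unchanged [ʃ].
/i/ (between /ʃ/ and /f/) is in the target of rule 1 but the environment (before a nasal consonant) is not met → [i].
Rule 2 applies to /f/ (between /i/ and /i/: between two vowels) → [v].
/i/ (between /f/ and /v/) is in the target of rule 1 but the environment (before a nasal consonant) is not met → [i].
/v/ (between /i/ and /m/): no rule targets it → [v].
/m/ (between /v/ and /e/) is unaffected → [m].
/e/ (between /m/ and /n/) occurs before a nasal consonant → [ẽ] by rule 1.
/n/ (between /e/ and /a/) is unaffected → [n].
/a/ — between /n/ and /s/; rule 1 does not apply here → [a].
/s/ — between /a/ and /e/, between two vowels — surfaces as [z] (rule 2).
/e/ (between /s/ and /k/): rule 1 targets it, but not before a nasal consonant → unchanged [e].
/k/ — not in any rule's target class → [k].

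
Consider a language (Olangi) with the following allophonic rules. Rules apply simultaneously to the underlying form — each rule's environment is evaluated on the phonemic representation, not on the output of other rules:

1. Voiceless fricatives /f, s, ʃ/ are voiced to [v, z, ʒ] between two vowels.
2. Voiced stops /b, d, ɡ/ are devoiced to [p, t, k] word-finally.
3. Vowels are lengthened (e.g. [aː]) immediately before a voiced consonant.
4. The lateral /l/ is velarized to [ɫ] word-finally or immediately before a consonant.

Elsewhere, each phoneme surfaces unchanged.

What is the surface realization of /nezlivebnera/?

/e/ meets the environment for rule 3 (before a voiced consonant) → [eː].
/l/ (between /z/ and /i/) fails the environment for rule 4, so it stays [l].
/i/ — between /l/ and /v/, before a voiced consonant — surfaces as [iː] (rule 3).
/e/ (between /v/ and /b/): before a voiced consonant, so rule 3 applies → [eː].
/b/ (between /e/ and /n/): rule 2 targets it, but not word-finally → unchanged [b].
/e/ meets the environment for rule 3 (before a voiced consonant) → [eː].
/a/ (word-final): rule 3 targets it, but not before a voiced consonant → unchanged [a].

[neːzliːveːbneːra]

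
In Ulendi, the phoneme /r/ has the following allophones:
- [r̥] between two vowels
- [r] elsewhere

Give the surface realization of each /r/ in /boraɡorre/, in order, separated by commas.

[r̥], [r], [r]

Occurrence 1 (position 3): between two vowels → [r̥].
Occurrence 2 (position 7): no conditioning environment matches → elsewhere allophone [r].
Occurrence 3 (position 8): no conditioning environment matches → elsewhere allophone [r].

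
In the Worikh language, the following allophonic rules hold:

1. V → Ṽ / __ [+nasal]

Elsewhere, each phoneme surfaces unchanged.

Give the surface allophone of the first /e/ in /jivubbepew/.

/e/ — between /b/ and /p/; rule 1 does not apply here → [e].

[e]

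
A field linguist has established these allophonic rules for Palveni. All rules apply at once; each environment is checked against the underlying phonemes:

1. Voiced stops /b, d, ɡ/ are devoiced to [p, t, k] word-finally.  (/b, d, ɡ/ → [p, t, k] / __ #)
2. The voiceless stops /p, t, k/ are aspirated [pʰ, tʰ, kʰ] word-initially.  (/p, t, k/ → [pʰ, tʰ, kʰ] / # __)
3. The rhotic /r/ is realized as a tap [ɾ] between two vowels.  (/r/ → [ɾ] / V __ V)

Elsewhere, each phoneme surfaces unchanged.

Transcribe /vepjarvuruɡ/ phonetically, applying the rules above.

/v/ (word-initial): no rule targets it → [v].
/e/ (between /v/ and /p/) is unaffected → [e].
/p/ (between /e/ and /j/) is in the target of rule 2 but the environment (word-initially) is not met → [p].
/j/ (between /p/ and /a/): no rule targets it → [j].
/a/ — not in any rule's target class → [a].
/r/ — between /a/ and /v/; rule 3 does not apply here → [r].
/v/ — not in any rule's target class → [v].
/u/ (between /v/ and /r/) is unaffected → [u].
Rule 3 applies to /r/ (between /u/ and /u/: between two vowels) → [ɾ].
/u/ (between /r/ and /ɡ/): no rule targets it → [u].
/ɡ/ (word-final): word-finally, so rule 1 applies → [k].

[vepjarvuɾuk]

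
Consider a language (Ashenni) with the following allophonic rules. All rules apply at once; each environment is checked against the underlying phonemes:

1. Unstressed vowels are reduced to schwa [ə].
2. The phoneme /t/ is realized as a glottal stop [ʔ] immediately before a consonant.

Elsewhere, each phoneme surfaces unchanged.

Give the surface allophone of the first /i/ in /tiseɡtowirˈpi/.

/i/ (between /t/ and /s/) occurs in an unstressed syllable → [ə] by rule 1.

[ə]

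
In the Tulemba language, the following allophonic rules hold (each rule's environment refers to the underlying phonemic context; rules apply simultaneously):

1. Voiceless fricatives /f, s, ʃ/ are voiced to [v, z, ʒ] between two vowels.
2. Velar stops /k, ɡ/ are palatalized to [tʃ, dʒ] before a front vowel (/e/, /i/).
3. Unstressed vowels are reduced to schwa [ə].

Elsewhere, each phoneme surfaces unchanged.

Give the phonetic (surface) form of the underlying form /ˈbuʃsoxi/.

/u/ — between /b/ and /ʃ/; rule 3 does not apply here → [u].
/ʃ/ — between /u/ and /s/; rule 1 does not apply here → [ʃ].
/s/ (between /ʃ/ and /o/) is in the target of rule 1 but the environment (between two vowels) is not met → [s].
/o/ (between /s/ and /x/): in an unstressed syllable, so rule 3 applies → [ə].
/i/ (word-final): in an unstressed syllable, so rule 3 applies → [ə].

[ˈbuʃsəxə]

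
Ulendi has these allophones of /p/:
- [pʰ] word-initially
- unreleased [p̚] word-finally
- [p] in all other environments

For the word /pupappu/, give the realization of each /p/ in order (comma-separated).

Occurrence 1 (position 1): word-initially → [pʰ].
Occurrence 2 (position 3): no conditioning environment matches → elsewhere allophone [p].
Occurrence 3 (position 5): no conditioning environment matches → elsewhere allophone [p].
Occurrence 4 (position 6): no conditioning environment matches → elsewhere allophone [p].

[pʰ], [p], [p], [p]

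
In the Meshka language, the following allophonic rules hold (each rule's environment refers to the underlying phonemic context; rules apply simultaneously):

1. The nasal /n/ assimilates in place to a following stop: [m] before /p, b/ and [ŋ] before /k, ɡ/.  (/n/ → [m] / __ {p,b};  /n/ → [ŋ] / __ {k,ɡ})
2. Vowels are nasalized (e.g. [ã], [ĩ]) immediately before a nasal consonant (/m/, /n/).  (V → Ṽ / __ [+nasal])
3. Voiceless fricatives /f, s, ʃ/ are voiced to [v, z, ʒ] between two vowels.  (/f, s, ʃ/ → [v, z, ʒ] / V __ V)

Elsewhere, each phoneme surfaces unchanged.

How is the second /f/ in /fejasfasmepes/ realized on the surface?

[f]

/f/ (between /s/ and /a/) fails the environment for rule 3, so it stays [f].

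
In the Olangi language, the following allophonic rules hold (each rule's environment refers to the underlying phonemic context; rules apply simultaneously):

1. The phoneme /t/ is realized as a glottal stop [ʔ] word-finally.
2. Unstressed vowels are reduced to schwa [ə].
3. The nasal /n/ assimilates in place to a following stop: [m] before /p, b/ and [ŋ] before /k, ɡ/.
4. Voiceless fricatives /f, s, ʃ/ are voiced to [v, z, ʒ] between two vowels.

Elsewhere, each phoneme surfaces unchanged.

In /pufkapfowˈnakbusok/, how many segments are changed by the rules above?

6

Segments that undergo a rule: /u/ → [ə] (rule 2); /a/ → [ə] (rule 2); /o/ → [ə] (rule 2); /u/ → [ə] (rule 2); /s/ → [z] (rule 4); /o/ → [ə] (rule 2).
All other segments surface unchanged.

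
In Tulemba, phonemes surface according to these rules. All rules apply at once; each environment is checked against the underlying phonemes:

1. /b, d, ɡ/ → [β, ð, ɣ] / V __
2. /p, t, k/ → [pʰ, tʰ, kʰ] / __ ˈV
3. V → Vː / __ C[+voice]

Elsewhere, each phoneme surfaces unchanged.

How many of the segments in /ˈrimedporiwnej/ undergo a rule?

6

Segments that undergo a rule: /i/ → [iː] (rule 3); /e/ → [eː] (rule 3); /d/ → [ð] (rule 1); /o/ → [oː] (rule 3); /i/ → [iː] (rule 3); /e/ → [eː] (rule 3).
All other segments surface unchanged.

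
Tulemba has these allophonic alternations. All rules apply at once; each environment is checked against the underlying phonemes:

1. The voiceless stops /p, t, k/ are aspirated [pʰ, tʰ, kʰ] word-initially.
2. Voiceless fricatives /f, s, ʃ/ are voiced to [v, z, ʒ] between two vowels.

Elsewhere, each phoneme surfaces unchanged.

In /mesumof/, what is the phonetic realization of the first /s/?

/s/ (between /e/ and /u/): between two vowels, so rule 2 applies → [z].

[z]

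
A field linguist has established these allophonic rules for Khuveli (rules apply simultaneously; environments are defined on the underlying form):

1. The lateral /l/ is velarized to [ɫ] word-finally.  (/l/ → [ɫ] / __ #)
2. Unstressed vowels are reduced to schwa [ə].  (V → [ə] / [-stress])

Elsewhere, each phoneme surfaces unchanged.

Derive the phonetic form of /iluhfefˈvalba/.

[ələhfəfˈvalbə]

/i/ — word-initial, in an unstressed syllable — surfaces as [ə] (rule 2).
/l/ (between /i/ and /u/) is in the target of rule 1 but the environment (word-finally) is not met → [l].
/u/ (between /l/ and /h/) occurs in an unstressed syllable → [ə] by rule 2.
/e/ (between /f/ and /f/): in an unstressed syllable, so rule 2 applies → [ə].
/a/ (between /v/ and /l/) fails the environment for rule 2, so it stays [a].
/l/ (between /a/ and /b/) fails the environment for rule 1, so it stays [l].
Rule 2 applies to /a/ (word-final: in an unstressed syllable) → [ə].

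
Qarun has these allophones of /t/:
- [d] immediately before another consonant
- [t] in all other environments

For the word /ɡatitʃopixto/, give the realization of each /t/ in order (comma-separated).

[t], [d], [t]

Occurrence 1 (position 3): no conditioning environment matches → elsewhere allophone [t].
Occurrence 2 (position 5): immediately before another consonant → [d].
Occurrence 3 (position 11): no conditioning environment matches → elsewhere allophone [t].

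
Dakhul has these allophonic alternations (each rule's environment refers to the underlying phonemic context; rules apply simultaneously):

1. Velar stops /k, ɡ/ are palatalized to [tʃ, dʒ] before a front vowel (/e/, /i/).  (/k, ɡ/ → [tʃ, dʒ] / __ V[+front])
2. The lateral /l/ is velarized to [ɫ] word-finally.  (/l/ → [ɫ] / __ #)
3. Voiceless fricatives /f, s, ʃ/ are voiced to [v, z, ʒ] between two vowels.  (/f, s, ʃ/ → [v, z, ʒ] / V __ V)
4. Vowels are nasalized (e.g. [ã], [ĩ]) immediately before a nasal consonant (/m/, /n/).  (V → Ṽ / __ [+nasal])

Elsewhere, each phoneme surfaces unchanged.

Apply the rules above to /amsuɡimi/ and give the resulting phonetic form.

Rule 4 applies to /a/ (word-initial: before a nasal consonant) → [ã].
/m/ (between /a/ and /s/): no rule targets it → [m].
/s/ (between /m/ and /u/) is in the target of rule 3 but the environment (between two vowels) is not met → [s].
/u/ — between /s/ and /ɡ/; rule 4 does not apply here → [u].
/ɡ/ (between /u/ and /i/) occurs before a front vowel → [dʒ] by rule 1.
/i/ (between /ɡ/ and /m/) occurs before a nasal consonant → [ĩ] by rule 4.
/m/ — not in any rule's target class → [m].
/i/ — word-final; rule 4 does not apply here → [i].

[ãmsudʒĩmi]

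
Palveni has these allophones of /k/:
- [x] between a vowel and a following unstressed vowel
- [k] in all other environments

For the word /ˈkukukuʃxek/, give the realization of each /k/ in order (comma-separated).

[k], [x], [x], [k]

Occurrence 1 (position 1): no conditioning environment matches → elsewhere allophone [k].
Occurrence 2 (position 3): between a vowel and a following unstressed vowel → [x].
Occurrence 3 (position 5): between a vowel and a following unstressed vowel → [x].
Occurrence 4 (position 10): no conditioning environment matches → elsewhere allophone [k].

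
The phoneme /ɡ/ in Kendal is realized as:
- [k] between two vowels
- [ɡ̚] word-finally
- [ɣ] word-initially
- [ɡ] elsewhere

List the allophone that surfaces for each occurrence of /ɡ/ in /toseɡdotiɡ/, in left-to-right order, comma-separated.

[ɡ], [ɡ̚]

Occurrence 1 (position 5): no conditioning environment matches → elsewhere allophone [ɡ].
Occurrence 2 (position 10): word-finally → [ɡ̚].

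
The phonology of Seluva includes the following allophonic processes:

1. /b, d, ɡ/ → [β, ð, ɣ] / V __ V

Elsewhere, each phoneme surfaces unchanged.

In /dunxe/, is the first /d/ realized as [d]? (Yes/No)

Yes

/d/ (word-initial): rule 1 targets it, but not between two vowels → unchanged [d].
The actual realization is [d], which matches [d].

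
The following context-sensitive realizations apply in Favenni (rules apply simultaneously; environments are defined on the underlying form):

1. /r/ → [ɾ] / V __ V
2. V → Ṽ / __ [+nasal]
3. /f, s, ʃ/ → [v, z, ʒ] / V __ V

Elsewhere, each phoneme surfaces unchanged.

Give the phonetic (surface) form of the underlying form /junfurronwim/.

/j/ (word-initial) is unaffected → [j].
/u/ meets the environment for rule 2 (before a nasal consonant) → [ũ].
/n/ (between /u/ and /f/) is unaffected → [n].
/f/ (between /n/ and /u/): rule 3 targets it, but not between two vowels → unchanged [f].
/u/ (between /f/ and /r/): rule 2 targets it, but not before a nasal consonant → unchanged [u].
/r/ (between /u/ and /r/) fails the environment for rule 1, so it stays [r].
/r/ (between /r/ and /o/) fails the environment for rule 1, so it stays [r].
/o/ (between /r/ and /n/): before a nasal consonant, so rule 2 applies → [õ].
/n/ (between /o/ and /w/) is unaffected → [n].
/w/ (between /n/ and /i/): no rule targets it → [w].
/i/ — between /w/ and /m/, before a nasal consonant — surfaces as [ĩ] (rule 2).
/m/ (word-final) is unaffected → [m].

[jũnfurrõnwĩm]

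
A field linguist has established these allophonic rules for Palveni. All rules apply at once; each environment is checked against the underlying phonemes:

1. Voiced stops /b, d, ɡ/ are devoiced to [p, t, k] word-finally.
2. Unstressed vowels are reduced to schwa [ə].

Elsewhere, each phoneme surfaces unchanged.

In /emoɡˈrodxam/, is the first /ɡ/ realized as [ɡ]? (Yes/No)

Yes

/ɡ/ (between /o/ and /r/) fails the environment for rule 1, so it stays [ɡ].
The actual realization is [ɡ], which matches [ɡ].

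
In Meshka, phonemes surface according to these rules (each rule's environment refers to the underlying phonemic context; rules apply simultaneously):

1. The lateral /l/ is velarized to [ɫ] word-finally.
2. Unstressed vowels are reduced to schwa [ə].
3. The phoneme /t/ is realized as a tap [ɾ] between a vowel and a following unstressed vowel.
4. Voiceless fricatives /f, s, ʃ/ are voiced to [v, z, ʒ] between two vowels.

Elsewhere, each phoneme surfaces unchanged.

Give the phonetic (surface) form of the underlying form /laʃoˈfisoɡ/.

/l/ — word-initial; rule 1 does not apply here → [l].
Rule 2 applies to /a/ (between /l/ and /ʃ/: in an unstressed syllable) → [ə].
/ʃ/ (between /a/ and /o/) occurs between two vowels → [ʒ] by rule 4.
/o/ meets the environment for rule 2 (in an unstressed syllable) → [ə].
/f/ (between /o/ and /i/) occurs between two vowels → [v] by rule 4.
/i/ (between /f/ and /s/) is in the target of rule 2 but the environment (in an unstressed syllable) is not met → [i].
/s/ meets the environment for rule 4 (between two vowels) → [z].
/o/ meets the environment for rule 2 (in an unstressed syllable) → [ə].
/ɡ/ (word-final): no rule targets it → [ɡ].

[ləʒəˈvizəɡ]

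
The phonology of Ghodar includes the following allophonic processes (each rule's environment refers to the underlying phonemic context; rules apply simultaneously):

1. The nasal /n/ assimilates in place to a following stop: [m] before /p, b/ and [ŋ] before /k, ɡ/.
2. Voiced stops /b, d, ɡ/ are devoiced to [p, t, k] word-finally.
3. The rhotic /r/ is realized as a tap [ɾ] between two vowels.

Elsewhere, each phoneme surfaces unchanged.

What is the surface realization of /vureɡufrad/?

[vuɾeɡufrat]

/v/ stays [v].
/u/ (between /v/ and /r/): no rule targets it → [u].
Rule 3 applies to /r/ (between /u/ and /e/: between two vowels) → [ɾ].
/e/ — not in any rule's target class → [e].
/ɡ/ (between /e/ and /u/): rule 2 targets it, but not word-finally → unchanged [ɡ].
/u/ — not in any rule's target class → [u].
/f/ (between /u/ and /r/): no rule targets it → [f].
/r/ (between /f/ and /a/) is in the target of rule 3 but the environment (between two vowels) is not met → [r].
/a/ stays [a].
/d/ (word-final): word-finally, so rule 2 applies → [t].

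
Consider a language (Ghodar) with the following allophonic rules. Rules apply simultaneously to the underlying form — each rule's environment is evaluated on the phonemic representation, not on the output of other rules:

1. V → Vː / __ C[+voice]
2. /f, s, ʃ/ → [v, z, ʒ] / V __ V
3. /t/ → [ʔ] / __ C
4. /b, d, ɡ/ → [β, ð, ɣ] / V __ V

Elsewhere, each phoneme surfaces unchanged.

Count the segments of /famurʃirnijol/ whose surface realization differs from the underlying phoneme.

Segments that undergo a rule: /a/ → [aː] (rule 1); /u/ → [uː] (rule 1); /i/ → [iː] (rule 1); /i/ → [iː] (rule 1); /o/ → [oː] (rule 1).
All other segments surface unchanged.

5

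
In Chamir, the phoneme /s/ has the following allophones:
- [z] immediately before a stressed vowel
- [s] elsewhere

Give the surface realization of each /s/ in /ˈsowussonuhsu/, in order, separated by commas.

[z], [s], [s], [s]

Occurrence 1 (position 1): immediately before a stressed vowel → [z].
Occurrence 2 (position 5): no conditioning environment matches → elsewhere allophone [s].
Occurrence 3 (position 6): no conditioning environment matches → elsewhere allophone [s].
Occurrence 4 (position 11): no conditioning environment matches → elsewhere allophone [s].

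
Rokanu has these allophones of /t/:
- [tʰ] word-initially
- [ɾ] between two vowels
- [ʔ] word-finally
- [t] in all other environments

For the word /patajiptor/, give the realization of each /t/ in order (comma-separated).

Occurrence 1 (position 3): between two vowels → [ɾ].
Occurrence 2 (position 8): no conditioning environment matches → elsewhere allophone [t].

[ɾ], [t]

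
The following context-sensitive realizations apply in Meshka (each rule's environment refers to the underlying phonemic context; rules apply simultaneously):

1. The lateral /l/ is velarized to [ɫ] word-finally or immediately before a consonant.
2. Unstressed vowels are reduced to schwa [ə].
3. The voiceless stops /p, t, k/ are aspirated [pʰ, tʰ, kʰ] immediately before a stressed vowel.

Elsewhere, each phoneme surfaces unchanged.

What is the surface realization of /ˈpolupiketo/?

[ˈpʰoləpəkətə]

Rule 3 applies to /p/ (word-initial: immediately before a stressed vowel) → [pʰ].
/o/ — between /p/ and /l/; rule 2 does not apply here → [o].
/l/ — between /o/ and /u/; rule 1 does not apply here → [l].
/u/ (between /l/ and /p/): in an unstressed syllable, so rule 2 applies → [ə].
/p/ (between /u/ and /i/) is in the target of rule 3 but the environment (immediately before a stressed vowel) is not met → [p].
/i/ — between /p/ and /k/, in an unstressed syllable — surfaces as [ə] (rule 2).
/k/ (between /i/ and /e/) fails the environment for rule 3, so it stays [k].
/e/ meets the environment for rule 2 (in an unstressed syllable) → [ə].
/t/ — between /e/ and /o/; rule 3 does not apply here → [t].
/o/ — word-final, in an unstressed syllable — surfaces as [ə] (rule 2).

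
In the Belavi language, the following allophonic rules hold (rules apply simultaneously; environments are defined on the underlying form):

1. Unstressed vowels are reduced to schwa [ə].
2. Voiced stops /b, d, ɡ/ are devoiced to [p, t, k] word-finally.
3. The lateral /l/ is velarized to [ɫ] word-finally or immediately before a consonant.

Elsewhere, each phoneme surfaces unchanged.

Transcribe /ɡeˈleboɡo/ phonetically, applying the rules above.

/ɡ/ (word-initial): rule 2 targets it, but not word-finally → unchanged [ɡ].
/e/ (between /ɡ/ and /l/): in an unstressed syllable, so rule 1 applies → [ə].
/l/ — between /e/ and /e/; rule 3 does not apply here → [l].
/e/ (between /l/ and /b/) is in the target of rule 1 but the environment (in an unstressed syllable) is not met → [e].
/b/ (between /e/ and /o/): rule 2 targets it, but not word-finally → unchanged [b].
/o/ meets the environment for rule 1 (in an unstressed syllable) → [ə].
/ɡ/ (between /o/ and /o/): rule 2 targets it, but not word-finally → unchanged [ɡ].
/o/ — word-final, in an unstressed syllable — surfaces as [ə] (rule 1).

[ɡəˈlebəɡə]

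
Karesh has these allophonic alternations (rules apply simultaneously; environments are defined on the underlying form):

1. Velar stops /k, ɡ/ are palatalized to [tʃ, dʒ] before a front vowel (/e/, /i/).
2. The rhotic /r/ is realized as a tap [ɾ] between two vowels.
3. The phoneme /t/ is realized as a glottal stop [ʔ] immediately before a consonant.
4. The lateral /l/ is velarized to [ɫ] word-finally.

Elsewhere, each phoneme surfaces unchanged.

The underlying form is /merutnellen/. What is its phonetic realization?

/m/ stays [m].
/e/ stays [e].
Rule 2 applies to /r/ (between /e/ and /u/: between two vowels) → [ɾ].
/u/ (between /r/ and /t/): no rule targets it → [u].
/t/ — between /u/ and /n/, immediately before a consonant — surfaces as [ʔ] (rule 3).
/n/ — not in any rule's target class → [n].
/e/ (between /n/ and /l/): no rule targets it → [e].
/l/ — between /e/ and /l/; rule 4 does not apply here → [l].
/l/ (between /l/ and /e/) fails the environment for rule 4, so it stays [l].
/e/ (between /l/ and /n/) is unaffected → [e].
/n/ (word-final) is unaffected → [n].

[meɾuʔnellen]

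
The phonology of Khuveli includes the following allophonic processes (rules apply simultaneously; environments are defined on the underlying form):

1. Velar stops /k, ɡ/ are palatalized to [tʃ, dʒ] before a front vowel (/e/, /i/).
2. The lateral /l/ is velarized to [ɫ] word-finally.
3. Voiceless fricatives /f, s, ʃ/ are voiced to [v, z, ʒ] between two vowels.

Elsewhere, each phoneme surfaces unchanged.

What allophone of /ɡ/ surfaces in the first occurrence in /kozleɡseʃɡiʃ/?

[ɡ]

/ɡ/ (between /e/ and /s/) is in the target of rule 1 but the environment (before a front vowel) is not met → [ɡ].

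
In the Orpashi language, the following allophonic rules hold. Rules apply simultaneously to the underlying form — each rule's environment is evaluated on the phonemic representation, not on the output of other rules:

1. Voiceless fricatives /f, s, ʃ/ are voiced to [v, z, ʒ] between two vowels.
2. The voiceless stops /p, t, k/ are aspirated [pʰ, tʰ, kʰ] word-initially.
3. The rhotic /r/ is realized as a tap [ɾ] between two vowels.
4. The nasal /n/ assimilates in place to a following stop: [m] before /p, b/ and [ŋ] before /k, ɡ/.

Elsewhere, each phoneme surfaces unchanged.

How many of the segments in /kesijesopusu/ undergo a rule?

Segments that undergo a rule: /k/ → [kʰ] (rule 2); /s/ → [z] (rule 1); /s/ → [z] (rule 1); /s/ → [z] (rule 1).
All other segments surface unchanged.

4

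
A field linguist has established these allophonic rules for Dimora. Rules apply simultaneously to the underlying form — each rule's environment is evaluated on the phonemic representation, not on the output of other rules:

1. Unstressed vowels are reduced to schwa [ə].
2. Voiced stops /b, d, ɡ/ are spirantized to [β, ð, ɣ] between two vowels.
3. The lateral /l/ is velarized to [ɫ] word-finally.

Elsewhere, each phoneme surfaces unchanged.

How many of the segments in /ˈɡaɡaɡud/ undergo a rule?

4

Segments that undergo a rule: /ɡ/ → [ɣ] (rule 2); /a/ → [ə] (rule 1); /ɡ/ → [ɣ] (rule 2); /u/ → [ə] (rule 1).
All other segments surface unchanged.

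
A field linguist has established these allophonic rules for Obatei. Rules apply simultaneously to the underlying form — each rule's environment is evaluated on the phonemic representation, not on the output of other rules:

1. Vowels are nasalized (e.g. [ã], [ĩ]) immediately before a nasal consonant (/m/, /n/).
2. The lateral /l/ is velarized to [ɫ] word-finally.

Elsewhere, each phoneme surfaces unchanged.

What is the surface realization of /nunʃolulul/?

/n/ (word-initial) is unaffected → [n].
/u/ (between /n/ and /n/) occurs before a nasal consonant → [ũ] by rule 1.
/n/ (between /u/ and /ʃ/): no rule targets it → [n].
/ʃ/ — not in any rule's target class → [ʃ].
/o/ (between /ʃ/ and /l/): rule 1 targets it, but not before a nasal consonant → unchanged [o].
/l/ (between /o/ and /u/) fails the environment for rule 2, so it stays [l].
/u/ (between /l/ and /l/) is in the target of rule 1 but the environment (before a nasal consonant) is not met → [u].
/l/ (between /u/ and /u/) fails the environment for rule 2, so it stays [l].
/u/ (between /l/ and /l/) fails the environment for rule 1, so it stays [u].
Rule 2 applies to /l/ (word-final: word-finally) → [ɫ].

[nũnʃoluluɫ]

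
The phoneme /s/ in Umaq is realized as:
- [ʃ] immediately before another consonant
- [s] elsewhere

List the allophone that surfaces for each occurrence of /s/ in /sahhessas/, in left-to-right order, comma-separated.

Occurrence 1 (position 1): no conditioning environment matches → elsewhere allophone [s].
Occurrence 2 (position 6): immediately before another consonant → [ʃ].
Occurrence 3 (position 7): no conditioning environment matches → elsewhere allophone [s].
Occurrence 4 (position 9): no conditioning environment matches → elsewhere allophone [s].

[s], [ʃ], [s], [s]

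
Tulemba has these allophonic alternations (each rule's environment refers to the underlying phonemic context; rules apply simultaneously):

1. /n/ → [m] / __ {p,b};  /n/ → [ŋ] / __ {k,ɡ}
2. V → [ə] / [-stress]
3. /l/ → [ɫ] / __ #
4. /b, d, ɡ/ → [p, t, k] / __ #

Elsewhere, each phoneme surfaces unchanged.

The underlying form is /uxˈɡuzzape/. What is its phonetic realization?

Rule 2 applies to /u/ (word-initial: in an unstressed syllable) → [ə].
/x/ stays [x].
/ɡ/ (between /x/ and /u/) fails the environment for rule 4, so it stays [ɡ].
/u/ (between /ɡ/ and /z/) is in the target of rule 2 but the environment (in an unstressed syllable) is not met → [u].
/z/ — not in any rule's target class → [z].
/z/ (between /z/ and /a/): no rule targets it → [z].
/a/ — between /z/ and /p/, in an unstressed syllable — surfaces as [ə] (rule 2).
/p/ (between /a/ and /e/) is unaffected → [p].
/e/ — word-final, in an unstressed syllable — surfaces as [ə] (rule 2).

[əxˈɡuzzəpə]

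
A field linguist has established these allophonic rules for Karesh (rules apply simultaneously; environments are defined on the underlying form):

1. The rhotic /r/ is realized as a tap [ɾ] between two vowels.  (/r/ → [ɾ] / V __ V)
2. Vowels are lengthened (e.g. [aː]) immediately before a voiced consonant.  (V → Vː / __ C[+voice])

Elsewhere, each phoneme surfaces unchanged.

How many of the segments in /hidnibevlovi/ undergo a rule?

4

Segments that undergo a rule: /i/ → [iː] (rule 2); /i/ → [iː] (rule 2); /e/ → [eː] (rule 2); /o/ → [oː] (rule 2).
All other segments surface unchanged.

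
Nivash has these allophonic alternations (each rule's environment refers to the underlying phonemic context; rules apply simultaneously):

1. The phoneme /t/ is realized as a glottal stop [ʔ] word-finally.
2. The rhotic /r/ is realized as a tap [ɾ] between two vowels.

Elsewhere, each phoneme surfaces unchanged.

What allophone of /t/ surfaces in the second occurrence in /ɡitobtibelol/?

/t/ — between /b/ and /i/; rule 1 does not apply here → [t].

[t]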